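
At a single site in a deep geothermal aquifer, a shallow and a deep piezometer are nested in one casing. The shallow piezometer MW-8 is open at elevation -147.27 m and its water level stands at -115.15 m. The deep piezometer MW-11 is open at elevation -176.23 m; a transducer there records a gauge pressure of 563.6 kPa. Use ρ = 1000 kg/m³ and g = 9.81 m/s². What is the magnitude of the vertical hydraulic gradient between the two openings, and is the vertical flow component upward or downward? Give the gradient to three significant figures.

Total head at MW-8: h = -115.15 m (water level in the standpipe).
Pressure head at MW-11: ψ = P/(ρg) = 563.6×1000 / (1000 × 9.81) = 57.45 m.
Total head at MW-11: h = z + ψ = -176.23 + 57.45 = -118.78 m.
Δh = h(MW-8) − h(MW-11) = -115.15 − (-118.78) = 3.63 m.
Vertical separation Δz = -147.27 − (-176.23) = 28.96 m.
|i_v| = |Δh| / Δz = 3.63 / 28.96 = 0.125.
Head is higher in the shallow piezometer, so vertical flow is downward (recharge condition).

|i_v| ≈ 0.125; vertical flow is downward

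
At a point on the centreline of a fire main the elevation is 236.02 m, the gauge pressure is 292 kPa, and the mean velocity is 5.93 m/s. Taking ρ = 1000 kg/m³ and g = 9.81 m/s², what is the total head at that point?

Pressure head ψ = P/(ρg) = 292×1000 / (1000 × 9.81) = 29.77 m.
Velocity head = v²/(2g) = 5.93² / (2 × 9.81) = 1.792 m.
h = z + ψ + v²/(2g) = 236.02 + 29.77 + 1.792 = 267.58 m.

h ≈ 267.58 m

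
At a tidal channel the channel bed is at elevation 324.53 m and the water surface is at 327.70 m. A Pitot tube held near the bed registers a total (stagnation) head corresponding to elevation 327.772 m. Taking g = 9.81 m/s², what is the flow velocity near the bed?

Near the bed, under hydrostatic conditions, the piezometric head (z + ψ) equals the free-surface elevation, 327.70 m.
Velocity head = total − piezometric = 327.772 − 327.70 = 0.072 m.
v = √(2g·h_v) = √(2 × 9.81 × 0.072) = 1.19 m/s.

v ≈ 1.19 m/s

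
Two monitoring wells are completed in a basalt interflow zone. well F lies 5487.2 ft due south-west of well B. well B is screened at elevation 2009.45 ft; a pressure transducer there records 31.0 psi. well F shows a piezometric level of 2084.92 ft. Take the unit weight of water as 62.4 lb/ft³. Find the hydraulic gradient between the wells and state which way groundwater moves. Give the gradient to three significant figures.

Pressure head at well B: ψ = 144·P/γ = 144 × 31.0 / 62.4 = 71.54 ft.
Total head at well B: h = z + ψ = 2009.45 + 71.54 = 2080.99 ft.
Total head at well F: h = 2084.92 ft (water level in the piezometer is the total head).
Head difference: h(well B) − h(well F) = 2080.99 − 2084.92 = -3.93 ft.
Hydraulic gradient: i = |Δh| / L = 3.93 / 5487.2 = 0.000716.
Flow is from higher to lower head: from well F toward well B, i.e. toward the north-east.

i ≈ 0.000716; groundwater flows toward the north-east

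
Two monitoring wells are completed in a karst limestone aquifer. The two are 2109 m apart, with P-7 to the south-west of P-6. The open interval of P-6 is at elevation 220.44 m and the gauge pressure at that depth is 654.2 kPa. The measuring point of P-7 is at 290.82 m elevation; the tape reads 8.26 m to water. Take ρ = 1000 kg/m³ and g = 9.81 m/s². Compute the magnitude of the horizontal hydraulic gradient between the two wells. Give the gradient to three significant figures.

i ≈ 0.00217

Pressure head at P-6: ψ = P/(ρg) = 654.2×1000 / (1000 × 9.81) = 66.69 m.
Total head at P-6: h = z + ψ = 220.44 + 66.69 = 287.13 m.
Total head at P-7: h = 290.82 − 8.26 = 282.56 m.
Head difference: h(P-6) − h(P-7) = 287.13 − 282.56 = 4.57 m.
Hydraulic gradient: i = |Δh| / L = 4.57 / 2109 = 0.00217.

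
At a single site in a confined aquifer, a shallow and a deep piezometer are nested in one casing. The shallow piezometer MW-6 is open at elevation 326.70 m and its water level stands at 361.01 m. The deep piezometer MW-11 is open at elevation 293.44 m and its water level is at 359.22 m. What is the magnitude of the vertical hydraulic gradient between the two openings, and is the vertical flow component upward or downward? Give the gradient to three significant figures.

Total head at MW-6: h = 361.01 m (water level in the standpipe).
Total head at MW-11: h = 359.22 m.
Δh = h(MW-6) − h(MW-11) = 361.01 − 359.22 = 1.79 m.
Vertical separation Δz = 326.70 − 293.44 = 33.26 m.
|i_v| = |Δh| / Δz = 1.79 / 33.26 = 0.0538.
Head is higher in the shallow piezometer, so vertical flow is downward (recharge condition).

|i_v| ≈ 0.0538; vertical flow is downward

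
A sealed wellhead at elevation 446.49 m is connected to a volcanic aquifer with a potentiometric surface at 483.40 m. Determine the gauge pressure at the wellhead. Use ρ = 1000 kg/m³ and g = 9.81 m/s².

P ≈ 362 kPa

Head above the cap: Δh = 483.40 − 446.49 = 36.91 m.
P = ρgΔh = 1000 × 9.81 × 36.91 = 362087 Pa ≈ 362 kPa.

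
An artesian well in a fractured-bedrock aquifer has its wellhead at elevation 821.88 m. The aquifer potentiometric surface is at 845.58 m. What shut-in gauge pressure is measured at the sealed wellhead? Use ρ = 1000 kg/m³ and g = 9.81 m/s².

P ≈ 232 kPa

Head above the cap: Δh = 845.58 − 821.88 = 23.70 m.
P = ρgΔh = 1000 × 9.81 × 23.70 = 232497 Pa ≈ 232 kPa.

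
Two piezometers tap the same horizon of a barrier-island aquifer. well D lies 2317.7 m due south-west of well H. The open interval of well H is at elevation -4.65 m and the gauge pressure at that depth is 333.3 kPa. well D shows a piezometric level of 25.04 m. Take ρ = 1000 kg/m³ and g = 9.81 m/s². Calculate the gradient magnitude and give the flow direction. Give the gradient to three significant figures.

Pressure head at well H: ψ = P/(ρg) = 333.3×1000 / (1000 × 9.81) = 33.98 m.
Total head at well H: h = z + ψ = -4.65 + 33.98 = 29.33 m.
Total head at well D: h = 25.04 m (water level in the piezometer is the total head).
Head difference: h(well H) − h(well D) = 29.33 − 25.04 = 4.29 m.
Hydraulic gradient: i = |Δh| / L = 4.29 / 2317.7 = 0.00185.
Flow is from higher to lower head: from well H toward well D, i.e. toward the south-west.

i ≈ 0.00185; groundwater flows toward the south-west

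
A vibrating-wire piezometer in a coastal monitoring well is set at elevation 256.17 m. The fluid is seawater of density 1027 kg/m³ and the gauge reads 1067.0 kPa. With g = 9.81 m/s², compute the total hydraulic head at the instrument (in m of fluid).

h ≈ 362.08 m

ψ = P/(ρg) = 1067.0×1000 / (1027 × 9.81) = 105.91 m.
h = z + ψ = 256.17 + 105.91 = 362.08 m.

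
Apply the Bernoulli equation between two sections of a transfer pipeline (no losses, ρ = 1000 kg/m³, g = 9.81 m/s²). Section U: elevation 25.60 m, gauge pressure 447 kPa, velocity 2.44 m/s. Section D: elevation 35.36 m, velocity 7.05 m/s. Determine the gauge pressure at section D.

P₂ ≈ 329 kPa

Pressure head at U: ψ₁ = P₁/(ρg) = 447×1000 / (1000 × 9.81) = 45.57 m.
Velocity heads: v₁²/2g = 2.44²/19.62 = 0.303 m; v₂²/2g = 7.05²/19.62 = 2.533 m.
Total head H = z₁ + ψ₁ + v₁²/2g = 25.60 + 45.57 + 0.303 = 71.47 m.
ψ₂ = H − z₂ − v₂²/2g = 71.47 − 35.36 − 2.533 = 33.58 m.
P₂ = ρgψ₂ = 1000 × 9.81 × 33.58 ≈ 329 kPa.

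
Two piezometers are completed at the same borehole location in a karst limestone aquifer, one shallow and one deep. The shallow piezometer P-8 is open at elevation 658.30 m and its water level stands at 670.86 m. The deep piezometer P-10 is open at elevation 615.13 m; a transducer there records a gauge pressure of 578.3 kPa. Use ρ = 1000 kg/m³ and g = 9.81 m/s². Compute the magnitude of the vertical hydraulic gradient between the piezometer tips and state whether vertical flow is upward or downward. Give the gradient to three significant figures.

Total head at P-8: h = 670.86 m (water level in the standpipe).
Pressure head at P-10: ψ = P/(ρg) = 578.3×1000 / (1000 × 9.81) = 58.95 m.
Total head at P-10: h = z + ψ = 615.13 + 58.95 = 674.08 m.
Δh = h(P-8) − h(P-10) = 670.86 − 674.08 = -3.22 m.
Vertical separation Δz = 658.30 − 615.13 = 43.17 m.
|i_v| = |Δh| / Δz = 3.22 / 43.17 = 0.0746.
Head is higher in the deep piezometer, so vertical flow is upward (discharge condition).

|i_v| ≈ 0.0746; vertical flow is upward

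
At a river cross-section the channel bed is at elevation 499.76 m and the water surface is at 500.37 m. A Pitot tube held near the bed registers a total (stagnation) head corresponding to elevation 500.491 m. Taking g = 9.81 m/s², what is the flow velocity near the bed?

v ≈ 1.54 m/s

Near the bed, under hydrostatic conditions, the piezometric head (z + ψ) equals the free-surface elevation, 500.37 m.
Velocity head = total − piezometric = 500.491 − 500.37 = 0.121 m.
v = √(2g·h_v) = √(2 × 9.81 × 0.121) = 1.54 m/s.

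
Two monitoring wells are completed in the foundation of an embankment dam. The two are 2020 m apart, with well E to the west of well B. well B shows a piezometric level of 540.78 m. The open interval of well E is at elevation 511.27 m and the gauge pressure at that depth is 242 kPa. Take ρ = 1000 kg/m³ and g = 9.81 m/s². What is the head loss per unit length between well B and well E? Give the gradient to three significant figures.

i ≈ 0.00240 m/m

Total head at well B: h = 540.78 m (water level in the piezometer is the total head).
Pressure head at well E: ψ = P/(ρg) = 242×1000 / (1000 × 9.81) = 24.67 m.
Total head at well E: h = z + ψ = 511.27 + 24.67 = 535.94 m.
Head difference: h(well B) − h(well E) = 540.78 − 535.94 = 4.84 m.
Hydraulic gradient: i = |Δh| / L = 4.84 / 2020 = 0.00240.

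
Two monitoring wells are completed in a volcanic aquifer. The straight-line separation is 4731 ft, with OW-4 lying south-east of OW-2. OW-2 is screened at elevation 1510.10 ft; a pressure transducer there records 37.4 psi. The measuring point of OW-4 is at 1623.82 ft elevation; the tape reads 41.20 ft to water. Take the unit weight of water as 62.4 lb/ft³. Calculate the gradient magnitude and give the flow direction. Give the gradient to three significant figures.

i ≈ 0.00291; groundwater flows toward the south-east

Pressure head at OW-2: ψ = 144·P/γ = 144 × 37.4 / 62.4 = 86.31 ft.
Total head at OW-2: h = z + ψ = 1510.10 + 86.31 = 1596.41 ft.
Total head at OW-4: h = 1623.82 − 41.20 = 1582.62 ft.
Head difference: h(OW-2) − h(OW-4) = 1596.41 − 1582.62 = 13.79 ft.
Hydraulic gradient: i = |Δh| / L = 13.79 / 4731 = 0.00291.
Flow is from higher to lower head: from OW-2 toward OW-4, i.e. toward the south-east.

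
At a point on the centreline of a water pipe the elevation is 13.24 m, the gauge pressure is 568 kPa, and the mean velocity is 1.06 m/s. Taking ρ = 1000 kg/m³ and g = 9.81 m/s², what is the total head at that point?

Pressure head ψ = P/(ρg) = 568×1000 / (1000 × 9.81) = 57.90 m.
Velocity head = v²/(2g) = 1.06² / (2 × 9.81) = 0.057 m.
h = z + ψ + v²/(2g) = 13.24 + 57.90 + 0.057 = 71.20 m.

h ≈ 71.20 m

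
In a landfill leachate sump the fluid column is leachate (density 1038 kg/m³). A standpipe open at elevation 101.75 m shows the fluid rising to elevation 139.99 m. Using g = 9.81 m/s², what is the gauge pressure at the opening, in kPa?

P ≈ 389 kPa

Pressure head ψ = h − z = 139.99 − 101.75 = 38.24 m.
P = ρgψ = 1038 × 9.81 × 38.24 = 389390 Pa ≈ 389 kPa.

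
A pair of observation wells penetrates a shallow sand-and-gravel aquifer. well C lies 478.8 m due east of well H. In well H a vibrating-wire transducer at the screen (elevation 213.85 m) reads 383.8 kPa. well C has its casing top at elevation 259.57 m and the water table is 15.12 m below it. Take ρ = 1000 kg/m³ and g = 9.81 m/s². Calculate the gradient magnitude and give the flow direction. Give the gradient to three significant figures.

i ≈ 0.0178; groundwater flows toward the east

Pressure head at well H: ψ = P/(ρg) = 383.8×1000 / (1000 × 9.81) = 39.12 m.
Total head at well H: h = z + ψ = 213.85 + 39.12 = 252.97 m.
Total head at well C: h = 259.57 − 15.12 = 244.45 m.
Head difference: h(well H) − h(well C) = 252.97 − 244.45 = 8.52 m.
Hydraulic gradient: i = |Δh| / L = 8.52 / 478.8 = 0.0178.
Flow is from higher to lower head: from well H toward well C, i.e. toward the east.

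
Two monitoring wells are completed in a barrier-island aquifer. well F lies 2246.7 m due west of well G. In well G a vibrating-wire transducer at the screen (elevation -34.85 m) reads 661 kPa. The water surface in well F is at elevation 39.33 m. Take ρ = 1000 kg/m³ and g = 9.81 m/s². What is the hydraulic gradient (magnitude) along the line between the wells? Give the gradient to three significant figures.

i ≈ 0.00303

Pressure head at well G: ψ = P/(ρg) = 661×1000 / (1000 × 9.81) = 67.38 m.
Total head at well G: h = z + ψ = -34.85 + 67.38 = 32.53 m.
Total head at well F: h = 39.33 m (water level in the piezometer is the total head).
Head difference: h(well G) − h(well F) = 32.53 − 39.33 = -6.80 m.
Hydraulic gradient: i = |Δh| / L = 6.80 / 2246.7 = 0.00303.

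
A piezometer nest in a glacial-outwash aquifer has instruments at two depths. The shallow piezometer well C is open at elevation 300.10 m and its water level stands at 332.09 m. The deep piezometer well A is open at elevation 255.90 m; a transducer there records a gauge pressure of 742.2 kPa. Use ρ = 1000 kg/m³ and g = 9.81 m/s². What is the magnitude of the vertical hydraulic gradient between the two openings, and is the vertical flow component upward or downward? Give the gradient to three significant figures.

Total head at well C: h = 332.09 m (water level in the standpipe).
Pressure head at well A: ψ = P/(ρg) = 742.2×1000 / (1000 × 9.81) = 75.66 m.
Total head at well A: h = z + ψ = 255.90 + 75.66 = 331.56 m.
Δh = h(well C) − h(well A) = 332.09 − 331.56 = 0.53 m.
Vertical separation Δz = 300.10 − 255.90 = 44.20 m.
|i_v| = |Δh| / Δz = 0.53 / 44.20 = 0.0120.
Head is higher in the shallow piezometer, so vertical flow is downward (recharge condition).

|i_v| ≈ 0.0120; vertical flow is downward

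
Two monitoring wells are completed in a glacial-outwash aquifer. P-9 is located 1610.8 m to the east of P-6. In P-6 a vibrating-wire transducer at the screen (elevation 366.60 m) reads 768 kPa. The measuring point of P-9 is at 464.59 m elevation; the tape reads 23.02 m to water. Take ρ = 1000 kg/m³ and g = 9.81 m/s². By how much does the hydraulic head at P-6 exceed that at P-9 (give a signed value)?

Pressure head at P-6: ψ = P/(ρg) = 768×1000 / (1000 × 9.81) = 78.29 m.
Total head at P-6: h = z + ψ = 366.60 + 78.29 = 444.89 m.
Total head at P-9: h = 464.59 − 23.02 = 441.57 m.
Head difference: h(P-6) − h(P-9) = 444.89 − 441.57 = 3.32 m.

Δh ≈ 3.32 m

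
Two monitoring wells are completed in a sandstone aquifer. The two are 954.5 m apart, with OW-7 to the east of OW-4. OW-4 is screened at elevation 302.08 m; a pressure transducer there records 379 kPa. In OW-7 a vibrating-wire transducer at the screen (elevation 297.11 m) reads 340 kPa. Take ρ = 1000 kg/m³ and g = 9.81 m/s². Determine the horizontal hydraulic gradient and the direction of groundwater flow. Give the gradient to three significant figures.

Pressure head at OW-4: ψ = P/(ρg) = 379×1000 / (1000 × 9.81) = 38.63 m.
Total head at OW-4: h = z + ψ = 302.08 + 38.63 = 340.71 m.
Pressure head at OW-7: ψ = P/(ρg) = 340×1000 / (1000 × 9.81) = 34.66 m.
Total head at OW-7: h = z + ψ = 297.11 + 34.66 = 331.77 m.
Head difference: h(OW-4) − h(OW-7) = 340.71 − 331.77 = 8.94 m.
Hydraulic gradient: i = |Δh| / L = 8.94 / 954.5 = 0.00937.
Flow is from higher to lower head: from OW-4 toward OW-7, i.e. toward the east.

i ≈ 0.00937; groundwater flows toward the east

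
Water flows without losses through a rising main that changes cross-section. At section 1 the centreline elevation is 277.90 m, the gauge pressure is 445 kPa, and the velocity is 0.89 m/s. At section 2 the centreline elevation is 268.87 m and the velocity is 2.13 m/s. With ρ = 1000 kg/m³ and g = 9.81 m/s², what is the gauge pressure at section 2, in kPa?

P₂ ≈ 532 kPa

Pressure head at 1: ψ₁ = P₁/(ρg) = 445×1000 / (1000 × 9.81) = 45.36 m.
Velocity heads: v₁²/2g = 0.89²/19.62 = 0.040 m; v₂²/2g = 2.13²/19.62 = 0.231 m.
Total head H = z₁ + ψ₁ + v₁²/2g = 277.90 + 45.36 + 0.040 = 323.30 m.
ψ₂ = H − z₂ − v₂²/2g = 323.30 − 268.87 − 0.231 = 54.20 m.
P₂ = ρgψ₂ = 1000 × 9.81 × 54.20 ≈ 532 kPa.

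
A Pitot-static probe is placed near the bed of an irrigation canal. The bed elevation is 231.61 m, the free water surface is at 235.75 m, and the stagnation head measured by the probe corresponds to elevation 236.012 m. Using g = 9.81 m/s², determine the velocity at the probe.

v ≈ 2.27 m/s

Near the bed, under hydrostatic conditions, the piezometric head (z + ψ) equals the free-surface elevation, 235.75 m.
Velocity head = total − piezometric = 236.012 − 235.75 = 0.262 m.
v = √(2g·h_v) = √(2 × 9.81 × 0.262) = 2.27 m/s.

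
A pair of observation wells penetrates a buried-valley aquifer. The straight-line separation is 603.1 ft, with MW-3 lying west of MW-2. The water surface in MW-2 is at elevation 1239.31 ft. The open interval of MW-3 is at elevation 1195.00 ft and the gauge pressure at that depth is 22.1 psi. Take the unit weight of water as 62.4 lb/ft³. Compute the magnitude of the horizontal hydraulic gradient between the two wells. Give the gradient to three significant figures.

Total head at MW-2: h = 1239.31 ft (water level in the piezometer is the total head).
Pressure head at MW-3: ψ = 144·P/γ = 144 × 22.1 / 62.4 = 51.00 ft.
Total head at MW-3: h = z + ψ = 1195.00 + 51.00 = 1246.00 ft.
Head difference: h(MW-2) − h(MW-3) = 1239.31 − 1246.00 = -6.69 ft.
Hydraulic gradient: i = |Δh| / L = 6.69 / 603.1 = 0.0111.

i ≈ 0.0111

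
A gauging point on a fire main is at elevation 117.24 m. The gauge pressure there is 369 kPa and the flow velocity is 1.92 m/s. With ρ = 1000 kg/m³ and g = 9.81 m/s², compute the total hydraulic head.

Pressure head ψ = P/(ρg) = 369×1000 / (1000 × 9.81) = 37.61 m.
Velocity head = v²/(2g) = 1.92² / (2 × 9.81) = 0.188 m.
h = z + ψ + v²/(2g) = 117.24 + 37.61 + 0.188 = 155.04 m.

h ≈ 155.04 m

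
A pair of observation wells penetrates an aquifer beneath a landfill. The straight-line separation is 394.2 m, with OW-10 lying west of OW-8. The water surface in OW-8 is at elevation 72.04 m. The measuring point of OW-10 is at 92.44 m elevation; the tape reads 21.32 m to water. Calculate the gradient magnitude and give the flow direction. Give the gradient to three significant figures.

Total head at OW-8: h = 72.04 m (water level in the piezometer is the total head).
Total head at OW-10: h = 92.44 − 21.32 = 71.12 m.
Head difference: h(OW-8) − h(OW-10) = 72.04 − 71.12 = 0.92 m.
Hydraulic gradient: i = |Δh| / L = 0.92 / 394.2 = 0.00233.
Flow is from higher to lower head: from OW-8 toward OW-10, i.e. toward the west.

i ≈ 0.00233; groundwater flows toward the west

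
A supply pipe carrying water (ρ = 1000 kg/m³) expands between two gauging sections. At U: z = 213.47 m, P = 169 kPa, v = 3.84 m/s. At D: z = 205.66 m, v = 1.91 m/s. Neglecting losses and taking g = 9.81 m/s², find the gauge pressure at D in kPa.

P₂ ≈ 251 kPa

Pressure head at U: ψ₁ = P₁/(ρg) = 169×1000 / (1000 × 9.81) = 17.23 m.
Velocity heads: v₁²/2g = 3.84²/19.62 = 0.752 m; v₂²/2g = 1.91²/19.62 = 0.186 m.
Total head H = z₁ + ψ₁ + v₁²/2g = 213.47 + 17.23 + 0.752 = 231.45 m.
ψ₂ = H − z₂ − v₂²/2g = 231.45 − 205.66 − 0.186 = 25.60 m.
P₂ = ρgψ₂ = 1000 × 9.81 × 25.60 ≈ 251 kPa.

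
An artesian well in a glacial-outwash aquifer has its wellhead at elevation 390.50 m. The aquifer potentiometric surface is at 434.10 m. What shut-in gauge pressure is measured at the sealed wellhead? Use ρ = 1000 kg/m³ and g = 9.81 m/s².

Head above the cap: Δh = 434.10 − 390.50 = 43.60 m.
P = ρgΔh = 1000 × 9.81 × 43.60 = 427716 Pa ≈ 428 kPa.

P ≈ 428 kPa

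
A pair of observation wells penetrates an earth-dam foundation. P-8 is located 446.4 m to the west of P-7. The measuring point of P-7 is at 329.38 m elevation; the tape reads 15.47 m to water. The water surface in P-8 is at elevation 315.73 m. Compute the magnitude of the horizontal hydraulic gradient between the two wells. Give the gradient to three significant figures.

Total head at P-7: h = 329.38 − 15.47 = 313.91 m.
Total head at P-8: h = 315.73 m (water level in the piezometer is the total head).
Head difference: h(P-7) − h(P-8) = 313.91 − 315.73 = -1.82 m.
Hydraulic gradient: i = |Δh| / L = 1.82 / 446.4 = 0.00408.

i ≈ 0.00408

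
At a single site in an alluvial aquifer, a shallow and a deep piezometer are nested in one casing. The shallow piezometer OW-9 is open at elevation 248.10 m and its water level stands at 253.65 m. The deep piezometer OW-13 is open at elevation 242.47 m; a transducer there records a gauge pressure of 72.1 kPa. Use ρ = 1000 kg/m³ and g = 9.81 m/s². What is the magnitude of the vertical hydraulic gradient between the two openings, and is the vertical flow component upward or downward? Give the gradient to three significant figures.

Total head at OW-9: h = 253.65 m (water level in the standpipe).
Pressure head at OW-13: ψ = P/(ρg) = 72.1×1000 / (1000 × 9.81) = 7.35 m.
Total head at OW-13: h = z + ψ = 242.47 + 7.35 = 249.82 m.
Δh = h(OW-9) − h(OW-13) = 253.65 − 249.82 = 3.83 m.
Vertical separation Δz = 248.10 − 242.47 = 5.63 m.
|i_v| = |Δh| / Δz = 3.83 / 5.63 = 0.680.
Head is higher in the shallow piezometer, so vertical flow is downward (recharge condition).

|i_v| ≈ 0.680; vertical flow is downward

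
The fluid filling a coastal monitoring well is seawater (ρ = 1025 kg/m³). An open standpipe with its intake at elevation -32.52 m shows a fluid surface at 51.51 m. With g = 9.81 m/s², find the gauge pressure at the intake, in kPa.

P ≈ 845 kPa

Pressure head ψ = h − z = 51.51 − (-32.52) = 84.03 m.
P = ρgψ = 1025 × 9.81 × 84.03 = 844943 Pa ≈ 845 kPa.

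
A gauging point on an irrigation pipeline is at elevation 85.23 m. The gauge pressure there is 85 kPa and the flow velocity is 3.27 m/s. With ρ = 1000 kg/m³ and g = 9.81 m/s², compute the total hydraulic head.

h ≈ 94.44 m

Pressure head ψ = P/(ρg) = 85×1000 / (1000 × 9.81) = 8.66 m.
Velocity head = v²/(2g) = 3.27² / (2 × 9.81) = 0.545 m.
h = z + ψ + v²/(2g) = 85.23 + 8.66 + 0.545 = 94.44 m.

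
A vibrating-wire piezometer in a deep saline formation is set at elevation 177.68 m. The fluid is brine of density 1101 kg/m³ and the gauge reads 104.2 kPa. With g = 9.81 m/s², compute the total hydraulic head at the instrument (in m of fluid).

ψ = P/(ρg) = 104.2×1000 / (1101 × 9.81) = 9.65 m.
h = z + ψ = 177.68 + 9.65 = 187.33 m.

h ≈ 187.33 m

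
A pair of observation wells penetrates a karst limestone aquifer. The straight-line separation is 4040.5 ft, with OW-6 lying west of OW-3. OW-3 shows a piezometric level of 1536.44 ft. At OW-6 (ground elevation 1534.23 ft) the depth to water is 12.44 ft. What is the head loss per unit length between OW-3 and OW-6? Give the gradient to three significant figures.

Total head at OW-3: h = 1536.44 ft (water level in the piezometer is the total head).
Total head at OW-6: h = 1534.23 − 12.44 = 1521.79 ft.
Head difference: h(OW-3) − h(OW-6) = 1536.44 − 1521.79 = 14.65 ft.
Hydraulic gradient: i = |Δh| / L = 14.65 / 4040.5 = 0.00363.

i ≈ 0.00363 ft/ft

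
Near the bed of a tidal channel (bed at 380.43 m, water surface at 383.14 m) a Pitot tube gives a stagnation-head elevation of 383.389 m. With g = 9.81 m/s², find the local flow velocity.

Near the bed, under hydrostatic conditions, the piezometric head (z + ψ) equals the free-surface elevation, 383.14 m.
Velocity head = total − piezometric = 383.389 − 383.14 = 0.249 m.
v = √(2g·h_v) = √(2 × 9.81 × 0.249) = 2.21 m/s.

v ≈ 2.21 m/s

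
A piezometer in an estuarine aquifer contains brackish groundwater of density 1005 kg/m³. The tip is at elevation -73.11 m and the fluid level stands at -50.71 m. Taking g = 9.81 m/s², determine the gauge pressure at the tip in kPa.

P ≈ 221 kPa

Pressure head ψ = h − z = -50.71 − (-73.11) = 22.40 m.
P = ρgψ = 1005 × 9.81 × 22.40 = 220843 Pa ≈ 221 kPa.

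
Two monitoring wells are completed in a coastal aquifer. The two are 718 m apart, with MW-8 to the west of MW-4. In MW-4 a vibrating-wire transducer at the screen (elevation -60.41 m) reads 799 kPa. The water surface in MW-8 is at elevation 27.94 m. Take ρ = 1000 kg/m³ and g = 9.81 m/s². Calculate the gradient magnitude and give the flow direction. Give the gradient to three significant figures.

Pressure head at MW-4: ψ = P/(ρg) = 799×1000 / (1000 × 9.81) = 81.45 m.
Total head at MW-4: h = z + ψ = -60.41 + 81.45 = 21.04 m.
Total head at MW-8: h = 27.94 m (water level in the piezometer is the total head).
Head difference: h(MW-4) − h(MW-8) = 21.04 − 27.94 = -6.90 m.
Hydraulic gradient: i = |Δh| / L = 6.90 / 718 = 0.00961.
Flow is from higher to lower head: from MW-8 toward MW-4, i.e. toward the east.

i ≈ 0.00961; groundwater flows toward the east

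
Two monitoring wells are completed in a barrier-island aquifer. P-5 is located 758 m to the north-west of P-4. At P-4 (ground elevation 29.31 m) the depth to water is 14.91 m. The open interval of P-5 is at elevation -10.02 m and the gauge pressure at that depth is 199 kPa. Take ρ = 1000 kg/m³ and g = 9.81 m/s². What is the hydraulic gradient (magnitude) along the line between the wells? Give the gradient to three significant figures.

Total head at P-4: h = 29.31 − 14.91 = 14.40 m.
Pressure head at P-5: ψ = P/(ρg) = 199×1000 / (1000 × 9.81) = 20.29 m.
Total head at P-5: h = z + ψ = -10.02 + 20.29 = 10.27 m.
Head difference: h(P-4) − h(P-5) = 14.40 − 10.27 = 4.13 m.
Hydraulic gradient: i = |Δh| / L = 4.13 / 758 = 0.00545.

i ≈ 0.00545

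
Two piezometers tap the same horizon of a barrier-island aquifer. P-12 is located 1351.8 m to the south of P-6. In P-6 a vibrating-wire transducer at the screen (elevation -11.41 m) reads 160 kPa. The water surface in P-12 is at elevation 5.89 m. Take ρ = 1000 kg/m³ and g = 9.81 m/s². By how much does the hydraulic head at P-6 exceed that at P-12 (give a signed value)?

Δh ≈ -0.99 m

Pressure head at P-6: ψ = P/(ρg) = 160×1000 / (1000 × 9.81) = 16.31 m.
Total head at P-6: h = z + ψ = -11.41 + 16.31 = 4.90 m.
Total head at P-12: h = 5.89 m (water level in the piezometer is the total head).
Head difference: h(P-6) − h(P-12) = 4.90 − 5.89 = -0.99 m.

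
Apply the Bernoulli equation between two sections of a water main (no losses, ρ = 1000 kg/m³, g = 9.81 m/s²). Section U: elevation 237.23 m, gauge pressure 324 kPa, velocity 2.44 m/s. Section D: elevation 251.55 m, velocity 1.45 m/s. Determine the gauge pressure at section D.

Pressure head at U: ψ₁ = P₁/(ρg) = 324×1000 / (1000 × 9.81) = 33.03 m.
Velocity heads: v₁²/2g = 2.44²/19.62 = 0.303 m; v₂²/2g = 1.45²/19.62 = 0.107 m.
Total head H = z₁ + ψ₁ + v₁²/2g = 237.23 + 33.03 + 0.303 = 270.56 m.
ψ₂ = H − z₂ − v₂²/2g = 270.56 − 251.55 − 0.107 = 18.90 m.
P₂ = ρgψ₂ = 1000 × 9.81 × 18.90 ≈ 185 kPa.

P₂ ≈ 185 kPa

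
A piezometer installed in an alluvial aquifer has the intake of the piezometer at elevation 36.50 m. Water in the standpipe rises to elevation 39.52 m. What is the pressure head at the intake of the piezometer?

Total head h = 39.52 m (the water-surface elevation in the piezometer).
Pressure head ψ = h − z = 39.52 − 36.50 = 3.02 m.

ψ ≈ 3.02 m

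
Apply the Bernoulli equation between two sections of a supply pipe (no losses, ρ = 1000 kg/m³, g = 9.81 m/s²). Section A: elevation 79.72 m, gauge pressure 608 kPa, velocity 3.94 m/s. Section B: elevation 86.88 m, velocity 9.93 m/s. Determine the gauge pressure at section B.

P₂ ≈ 496 kPa

Pressure head at A: ψ₁ = P₁/(ρg) = 608×1000 / (1000 × 9.81) = 61.98 m.
Velocity heads: v₁²/2g = 3.94²/19.62 = 0.791 m; v₂²/2g = 9.93²/19.62 = 5.026 m.
Total head H = z₁ + ψ₁ + v₁²/2g = 79.72 + 61.98 + 0.791 = 142.49 m.
ψ₂ = H − z₂ − v₂²/2g = 142.49 − 86.88 − 5.026 = 50.58 m.
P₂ = ρgψ₂ = 1000 × 9.81 × 50.58 ≈ 496 kPa.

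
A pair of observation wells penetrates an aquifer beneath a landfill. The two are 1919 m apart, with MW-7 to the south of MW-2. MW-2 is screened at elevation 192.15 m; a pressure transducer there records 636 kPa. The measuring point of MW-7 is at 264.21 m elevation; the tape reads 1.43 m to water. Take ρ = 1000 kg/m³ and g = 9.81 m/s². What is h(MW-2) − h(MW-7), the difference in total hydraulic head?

Δh ≈ -5.80 m

Pressure head at MW-2: ψ = P/(ρg) = 636×1000 / (1000 × 9.81) = 64.83 m.
Total head at MW-2: h = z + ψ = 192.15 + 64.83 = 256.98 m.
Total head at MW-7: h = 264.21 − 1.43 = 262.78 m.
Head difference: h(MW-2) − h(MW-7) = 256.98 − 262.78 = -5.80 m.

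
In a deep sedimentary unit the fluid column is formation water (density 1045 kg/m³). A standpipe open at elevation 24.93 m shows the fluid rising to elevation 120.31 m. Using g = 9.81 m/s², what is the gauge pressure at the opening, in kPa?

P ≈ 978 kPa

Pressure head ψ = h − z = 120.31 − 24.93 = 95.38 m.
P = ρgψ = 1045 × 9.81 × 95.38 = 977783 Pa ≈ 978 kPa.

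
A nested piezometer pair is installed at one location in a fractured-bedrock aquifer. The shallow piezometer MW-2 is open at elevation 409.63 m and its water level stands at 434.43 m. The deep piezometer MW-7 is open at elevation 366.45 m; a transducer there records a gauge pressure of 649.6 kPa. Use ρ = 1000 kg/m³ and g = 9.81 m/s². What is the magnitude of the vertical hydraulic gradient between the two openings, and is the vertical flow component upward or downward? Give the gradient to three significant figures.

Total head at MW-2: h = 434.43 m (water level in the standpipe).
Pressure head at MW-7: ψ = P/(ρg) = 649.6×1000 / (1000 × 9.81) = 66.22 m.
Total head at MW-7: h = z + ψ = 366.45 + 66.22 = 432.67 m.
Δh = h(MW-2) − h(MW-7) = 434.43 − 432.67 = 1.76 m.
Vertical separation Δz = 409.63 − 366.45 = 43.18 m.
|i_v| = |Δh| / Δz = 1.76 / 43.18 = 0.0408.
Head is higher in the shallow piezometer, so vertical flow is downward (recharge condition).

|i_v| ≈ 0.0408; vertical flow is downward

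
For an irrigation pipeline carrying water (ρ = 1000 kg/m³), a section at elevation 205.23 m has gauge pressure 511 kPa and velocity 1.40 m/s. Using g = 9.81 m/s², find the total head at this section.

h ≈ 257.42 m

Pressure head ψ = P/(ρg) = 511×1000 / (1000 × 9.81) = 52.09 m.
Velocity head = v²/(2g) = 1.40² / (2 × 9.81) = 0.100 m.
h = z + ψ + v²/(2g) = 205.23 + 52.09 + 0.100 = 257.42 m.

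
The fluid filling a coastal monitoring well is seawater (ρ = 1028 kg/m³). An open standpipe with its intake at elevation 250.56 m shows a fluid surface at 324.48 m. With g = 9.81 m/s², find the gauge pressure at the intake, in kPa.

Pressure head ψ = h − z = 324.48 − 250.56 = 73.92 m.
P = ρgψ = 1028 × 9.81 × 73.92 = 745460 Pa ≈ 745 kPa.

P ≈ 745 kPa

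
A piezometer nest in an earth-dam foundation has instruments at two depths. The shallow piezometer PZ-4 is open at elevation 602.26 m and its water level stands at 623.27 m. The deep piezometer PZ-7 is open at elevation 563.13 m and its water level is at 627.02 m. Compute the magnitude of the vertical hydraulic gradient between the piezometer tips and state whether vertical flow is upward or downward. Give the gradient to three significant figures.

Total head at PZ-4: h = 623.27 m (water level in the standpipe).
Total head at PZ-7: h = 627.02 m.
Δh = h(PZ-4) − h(PZ-7) = 623.27 − 627.02 = -3.75 m.
Vertical separation Δz = 602.26 − 563.13 = 39.13 m.
|i_v| = |Δh| / Δz = 3.75 / 39.13 = 0.0958.
Head is higher in the deep piezometer, so vertical flow is upward (discharge condition).

|i_v| ≈ 0.0958; vertical flow is upward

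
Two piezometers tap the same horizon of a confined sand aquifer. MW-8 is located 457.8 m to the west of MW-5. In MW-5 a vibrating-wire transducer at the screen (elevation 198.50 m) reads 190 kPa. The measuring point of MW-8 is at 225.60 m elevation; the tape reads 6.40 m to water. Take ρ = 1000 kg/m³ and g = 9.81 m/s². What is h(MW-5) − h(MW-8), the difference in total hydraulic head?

Δh ≈ -1.33 m

Pressure head at MW-5: ψ = P/(ρg) = 190×1000 / (1000 × 9.81) = 19.37 m.
Total head at MW-5: h = z + ψ = 198.50 + 19.37 = 217.87 m.
Total head at MW-8: h = 225.60 − 6.40 = 219.20 m.
Head difference: h(MW-5) − h(MW-8) = 217.87 − 219.20 = -1.33 m.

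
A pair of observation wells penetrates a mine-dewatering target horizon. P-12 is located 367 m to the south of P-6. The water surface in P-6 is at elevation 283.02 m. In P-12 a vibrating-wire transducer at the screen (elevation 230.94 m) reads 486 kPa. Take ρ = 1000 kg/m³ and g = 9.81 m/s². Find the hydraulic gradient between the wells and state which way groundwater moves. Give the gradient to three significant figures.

i ≈ 0.00692; groundwater flows toward the south

Total head at P-6: h = 283.02 m (water level in the piezometer is the total head).
Pressure head at P-12: ψ = P/(ρg) = 486×1000 / (1000 × 9.81) = 49.54 m.
Total head at P-12: h = z + ψ = 230.94 + 49.54 = 280.48 m.
Head difference: h(P-6) − h(P-12) = 283.02 − 280.48 = 2.54 m.
Hydraulic gradient: i = |Δh| / L = 2.54 / 367 = 0.00692.
Flow is from higher to lower head: from P-6 toward P-12, i.e. toward the south.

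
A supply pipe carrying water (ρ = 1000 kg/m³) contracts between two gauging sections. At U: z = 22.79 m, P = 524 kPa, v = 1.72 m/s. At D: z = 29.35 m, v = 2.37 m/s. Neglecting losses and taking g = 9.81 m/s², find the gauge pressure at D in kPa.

P₂ ≈ 458 kPa

Pressure head at U: ψ₁ = P₁/(ρg) = 524×1000 / (1000 × 9.81) = 53.41 m.
Velocity heads: v₁²/2g = 1.72²/19.62 = 0.151 m; v₂²/2g = 2.37²/19.62 = 0.286 m.
Total head H = z₁ + ψ₁ + v₁²/2g = 22.79 + 53.41 + 0.151 = 76.35 m.
ψ₂ = H − z₂ − v₂²/2g = 76.35 − 29.35 − 0.286 = 46.71 m.
P₂ = ρgψ₂ = 1000 × 9.81 × 46.71 ≈ 458 kPa.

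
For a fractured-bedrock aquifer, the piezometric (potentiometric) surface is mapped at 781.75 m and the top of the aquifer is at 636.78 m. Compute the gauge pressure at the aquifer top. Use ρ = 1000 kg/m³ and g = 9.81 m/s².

Pressure head at the aquifer top: ψ = h − z = 781.75 − 636.78 = 144.97 m.
P = ρgψ = 1000 × 9.81 × 144.97 = 1422156 Pa ≈ 1420 kPa.

P ≈ 1420 kPa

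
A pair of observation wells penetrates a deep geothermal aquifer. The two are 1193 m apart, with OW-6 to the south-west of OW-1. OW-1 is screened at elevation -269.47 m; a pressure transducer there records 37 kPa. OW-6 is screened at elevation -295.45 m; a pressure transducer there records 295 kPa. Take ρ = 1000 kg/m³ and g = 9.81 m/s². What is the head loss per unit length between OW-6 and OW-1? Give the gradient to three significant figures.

i ≈ 0.000268 m/m

Pressure head at OW-1: ψ = P/(ρg) = 37×1000 / (1000 × 9.81) = 3.77 m.
Total head at OW-1: h = z + ψ = -269.47 + 3.77 = -265.70 m.
Pressure head at OW-6: ψ = P/(ρg) = 295×1000 / (1000 × 9.81) = 30.07 m.
Total head at OW-6: h = z + ψ = -295.45 + 30.07 = -265.38 m.
Head difference: h(OW-1) − h(OW-6) = -265.70 − (-265.38) = -0.32 m.
Hydraulic gradient: i = |Δh| / L = 0.32 / 1193 = 0.000268.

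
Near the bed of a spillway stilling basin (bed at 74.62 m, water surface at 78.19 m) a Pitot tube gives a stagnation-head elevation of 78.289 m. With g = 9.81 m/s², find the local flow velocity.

Near the bed, under hydrostatic conditions, the piezometric head (z + ψ) equals the free-surface elevation, 78.19 m.
Velocity head = total − piezometric = 78.289 − 78.19 = 0.099 m.
v = √(2g·h_v) = √(2 × 9.81 × 0.099) = 1.39 m/s.

v ≈ 1.39 m/s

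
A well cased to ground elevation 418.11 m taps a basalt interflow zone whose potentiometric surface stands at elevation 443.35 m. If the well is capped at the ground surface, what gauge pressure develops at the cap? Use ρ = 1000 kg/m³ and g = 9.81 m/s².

Head above the cap: Δh = 443.35 − 418.11 = 25.24 m.
P = ρgΔh = 1000 × 9.81 × 25.24 = 247604 Pa ≈ 248 kPa.

P ≈ 248 kPa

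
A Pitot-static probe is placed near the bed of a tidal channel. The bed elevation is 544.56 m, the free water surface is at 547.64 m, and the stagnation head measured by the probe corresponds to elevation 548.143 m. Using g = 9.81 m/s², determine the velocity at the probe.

Near the bed, under hydrostatic conditions, the piezometric head (z + ψ) equals the free-surface elevation, 547.64 m.
Velocity head = total − piezometric = 548.143 − 547.64 = 0.503 m.
v = √(2g·h_v) = √(2 × 9.81 × 0.503) = 3.14 m/s.

v ≈ 3.14 m/s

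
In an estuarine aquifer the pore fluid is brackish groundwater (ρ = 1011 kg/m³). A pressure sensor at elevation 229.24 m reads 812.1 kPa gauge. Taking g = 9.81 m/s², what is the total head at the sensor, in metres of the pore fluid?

ψ = P/(ρg) = 812.1×1000 / (1011 × 9.81) = 81.88 m.
h = z + ψ = 229.24 + 81.88 = 311.12 m.

h ≈ 311.12 m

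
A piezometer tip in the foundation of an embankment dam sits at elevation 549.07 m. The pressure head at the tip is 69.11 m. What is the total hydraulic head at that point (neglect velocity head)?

h = z + ψ = 549.07 + 69.11 = 618.18 m.

h ≈ 618.18 m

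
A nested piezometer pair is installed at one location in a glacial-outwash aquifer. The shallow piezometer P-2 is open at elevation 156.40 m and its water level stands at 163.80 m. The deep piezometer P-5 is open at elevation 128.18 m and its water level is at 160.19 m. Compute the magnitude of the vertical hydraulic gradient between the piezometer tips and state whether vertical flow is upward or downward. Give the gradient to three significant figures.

Total head at P-2: h = 163.80 m (water level in the standpipe).
Total head at P-5: h = 160.19 m.
Δh = h(P-2) − h(P-5) = 163.80 − 160.19 = 3.61 m.
Vertical separation Δz = 156.40 − 128.18 = 28.22 m.
|i_v| = |Δh| / Δz = 3.61 / 28.22 = 0.128.
Head is higher in the shallow piezometer, so vertical flow is downward (recharge condition).

|i_v| ≈ 0.128; vertical flow is downward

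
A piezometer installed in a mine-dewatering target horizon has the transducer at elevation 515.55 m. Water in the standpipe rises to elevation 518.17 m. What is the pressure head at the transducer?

Total head h = 518.17 m (the water-surface elevation in the piezometer).
Pressure head ψ = h − z = 518.17 − 515.55 = 2.62 m.

ψ ≈ 2.62 m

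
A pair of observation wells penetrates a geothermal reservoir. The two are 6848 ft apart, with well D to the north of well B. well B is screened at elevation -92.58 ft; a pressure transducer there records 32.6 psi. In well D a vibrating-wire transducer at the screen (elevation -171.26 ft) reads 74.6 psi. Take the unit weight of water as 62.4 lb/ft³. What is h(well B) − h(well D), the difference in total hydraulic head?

Pressure head at well B: ψ = 144·P/γ = 144 × 32.6 / 62.4 = 75.23 ft.
Total head at well B: h = z + ψ = -92.58 + 75.23 = -17.35 ft.
Pressure head at well D: ψ = 144·P/γ = 144 × 74.6 / 62.4 = 172.15 ft.
Total head at well D: h = z + ψ = -171.26 + 172.15 = 0.89 ft.
Head difference: h(well B) − h(well D) = -17.35 − 0.89 = -18.24 ft.

Δh ≈ -18.24 ft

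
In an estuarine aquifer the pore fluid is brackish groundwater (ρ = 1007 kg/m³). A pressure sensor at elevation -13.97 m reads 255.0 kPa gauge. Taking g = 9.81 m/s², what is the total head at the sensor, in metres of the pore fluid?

h ≈ 11.84 m

ψ = P/(ρg) = 255.0×1000 / (1007 × 9.81) = 25.81 m.
h = z + ψ = -13.97 + 25.81 = 11.84 m.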